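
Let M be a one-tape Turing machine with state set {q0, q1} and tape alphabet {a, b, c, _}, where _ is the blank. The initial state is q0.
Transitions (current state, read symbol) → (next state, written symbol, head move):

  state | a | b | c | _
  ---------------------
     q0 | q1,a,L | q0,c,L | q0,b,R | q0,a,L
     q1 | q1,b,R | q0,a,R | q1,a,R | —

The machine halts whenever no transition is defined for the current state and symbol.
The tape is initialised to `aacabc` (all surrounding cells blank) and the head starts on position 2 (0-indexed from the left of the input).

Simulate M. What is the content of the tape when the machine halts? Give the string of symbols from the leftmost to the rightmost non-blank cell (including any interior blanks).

q0 | aa[c]abc__   read c → write b, move R, go to q0
q0 | aab[a]bc__   read a → write a, move L, go to q1
q1 | aa[b]abc__   read b → write a, move R, go to q0
q0 | aaa[a]bc__   read a → write a, move L, go to q1
q1 | aa[a]abc__   read a → write b, move R, go to q1
q1 | aab[a]bc__   read a → write b, move R, go to q1
q1 | aabb[b]c__   read b → write a, move R, go to q0
q0 | aabba[c]__   read c → write b, move R, go to q0
q0 | aabbab[_]_   read _ → write a, move L, go to q0
q0 | aabba[b]a_   read b → write c, move L, go to q0
q0 | aabb[a]ca_   read a → write a, move L, go to q1
q1 | aab[b]aca_   read b → write a, move R, go to q0
q0 | aaba[a]ca_   read a → write a, move L, go to q1
q1 | aab[a]aca_   read a → write b, move R, go to q1
q1 | aabb[a]ca_   read a → write b, move R, go to q1
q1 | aabbb[c]a_   read c → write a, move R, go to q1
q1 | aabbba[a]_   read a → write b, move R, go to q1
q1 | aabbbab[_]
The non-blank tape span at halt is aabbbab.

aabbbab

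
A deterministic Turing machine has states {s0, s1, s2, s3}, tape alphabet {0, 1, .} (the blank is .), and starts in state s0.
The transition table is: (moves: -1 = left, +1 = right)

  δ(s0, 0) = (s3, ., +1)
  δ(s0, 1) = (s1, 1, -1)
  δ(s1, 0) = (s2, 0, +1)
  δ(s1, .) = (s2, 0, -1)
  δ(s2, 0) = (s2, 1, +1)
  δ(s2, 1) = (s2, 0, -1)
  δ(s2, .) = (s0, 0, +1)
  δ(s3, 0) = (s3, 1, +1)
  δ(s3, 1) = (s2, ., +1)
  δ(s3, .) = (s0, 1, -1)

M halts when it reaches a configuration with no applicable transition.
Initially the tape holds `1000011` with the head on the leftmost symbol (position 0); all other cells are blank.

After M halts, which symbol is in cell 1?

.

state=s0 head=0 tape=..[1]000011..   (s0,1)→(s1,1,-1)
state=s1 head=-1 tape=.[.]1000011..   (s1,.)→(s2,0,-1)
state=s2 head=-2 tape=[.]01000011..   (s2,.)→(s0,0,+1)
state=s0 head=-1 tape=0[0]1000011..   (s0,0)→(s3,.,+1)
state=s3 head=0 tape=0.[1]000011..   (s3,1)→(s2,.,+1)
state=s2 head=1 tape=0..[0]00011..   (s2,0)→(s2,1,+1)
state=s2 head=2 tape=0..1[0]0011..   (s2,0)→(s2,1,+1)
state=s2 head=3 tape=0..11[0]011..   (s2,0)→(s2,1,+1)
state=s2 head=4 tape=0..111[0]11..   (s2,0)→(s2,1,+1)
state=s2 head=5 tape=0..1111[1]1..   (s2,1)→(s2,0,-1)
state=s2 head=4 tape=0..111[1]01..   (s2,1)→(s2,0,-1)
state=s2 head=3 tape=0..11[1]001..   (s2,1)→(s2,0,-1)
state=s2 head=2 tape=0..1[1]0001..   (s2,1)→(s2,0,-1)
state=s2 head=1 tape=0..[1]00001..   (s2,1)→(s2,0,-1)
state=s2 head=0 tape=0.[.]000001..   (s2,.)→(s0,0,+1)
state=s0 head=1 tape=0.0[0]00001..   (s0,0)→(s3,.,+1)
state=s3 head=2 tape=0.0.[0]0001..   (s3,0)→(s3,1,+1)
state=s3 head=3 tape=0.0.1[0]001..   (s3,0)→(s3,1,+1)
state=s3 head=4 tape=0.0.11[0]01..   (s3,0)→(s3,1,+1)
state=s3 head=5 tape=0.0.111[0]1..   (s3,0)→(s3,1,+1)
state=s3 head=6 tape=0.0.1111[1]..   (s3,1)→(s2,.,+1)
state=s2 head=7 tape=0.0.1111.[.].   (s2,.)→(s0,0,+1)
state=s0 head=8 tape=0.0.1111.0[.]
Cell 1 holds . when M halts.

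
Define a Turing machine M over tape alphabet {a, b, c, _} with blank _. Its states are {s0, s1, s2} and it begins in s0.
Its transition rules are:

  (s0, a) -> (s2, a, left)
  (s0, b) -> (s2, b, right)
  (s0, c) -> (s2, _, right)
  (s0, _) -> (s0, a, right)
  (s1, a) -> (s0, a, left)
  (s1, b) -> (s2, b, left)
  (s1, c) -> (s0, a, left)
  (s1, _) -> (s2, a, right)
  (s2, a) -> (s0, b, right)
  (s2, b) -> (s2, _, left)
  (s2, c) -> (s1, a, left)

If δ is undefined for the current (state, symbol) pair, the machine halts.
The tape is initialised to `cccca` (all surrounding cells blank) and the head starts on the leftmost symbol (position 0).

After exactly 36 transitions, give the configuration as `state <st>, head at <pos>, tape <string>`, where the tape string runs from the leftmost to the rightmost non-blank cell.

state s0, head at 4, tape bbaaa

state=s0 head=0 tape=[c]ccca   (s0,c)→(s2,_,right)
state=s2 head=1 tape=_[c]cca   (s2,c)→(s1,a,left)
state=s1 head=0 tape=[_]acca   (s1,_)→(s2,a,right)
state=s2 head=1 tape=a[a]cca   (s2,a)→(s0,b,right)
state=s0 head=2 tape=ab[c]ca   (s0,c)→(s2,_,right)
state=s2 head=3 tape=ab_[c]a   (s2,c)→(s1,a,left)
state=s1 head=2 tape=ab[_]aa   (s1,_)→(s2,a,right)
state=s2 head=3 tape=aba[a]a   (s2,a)→(s0,b,right)
state=s0 head=4 tape=abab[a]   (s0,a)→(s2,a,left)
state=s2 head=3 tape=aba[b]a   (s2,b)→(s2,_,left)
state=s2 head=2 tape=ab[a]_a   (s2,a)→(s0,b,right)
state=s0 head=3 tape=abb[_]a   (s0,_)→(s0,a,right)
state=s0 head=4 tape=abba[a]   (s0,a)→(s2,a,left)
state=s2 head=3 tape=abb[a]a   (s2,a)→(s0,b,right)
state=s0 head=4 tape=abbb[a]   (s0,a)→(s2,a,left)
state=s2 head=3 tape=abb[b]a   (s2,b)→(s2,_,left)
state=s2 head=2 tape=ab[b]_a   (s2,b)→(s2,_,left)
state=s2 head=1 tape=a[b]__a   (s2,b)→(s2,_,left)
state=s2 head=0 tape=[a]___a   (s2,a)→(s0,b,right)
state=s0 head=1 tape=b[_]__a   (s0,_)→(s0,a,right)
state=s0 head=2 tape=ba[_]_a   (s0,_)→(s0,a,right)
state=s0 head=3 tape=baa[_]a   (s0,_)→(s0,a,right)
state=s0 head=4 tape=baaa[a]   (s0,a)→(s2,a,left)
state=s2 head=3 tape=baa[a]a   (s2,a)→(s0,b,right)
state=s0 head=4 tape=baab[a]   (s0,a)→(s2,a,left)
state=s2 head=3 tape=baa[b]a   (s2,b)→(s2,_,left)
state=s2 head=2 tape=ba[a]_a   (s2,a)→(s0,b,right)
state=s0 head=3 tape=bab[_]a   (s0,_)→(s0,a,right)
state=s0 head=4 tape=baba[a]   (s0,a)→(s2,a,left)
state=s2 head=3 tape=bab[a]a   (s2,a)→(s0,b,right)
state=s0 head=4 tape=babb[a]   (s0,a)→(s2,a,left)
state=s2 head=3 tape=bab[b]a   (s2,b)→(s2,_,left)
state=s2 head=2 tape=ba[b]_a   (s2,b)→(s2,_,left)
state=s2 head=1 tape=b[a]__a   (s2,a)→(s0,b,right)
state=s0 head=2 tape=bb[_]_a   (s0,_)→(s0,a,right)
state=s0 head=3 tape=bba[_]a   (s0,_)→(s0,a,right)
state=s0 head=4 tape=bbaa[a]
After 36 steps: state s0, head at 4, tape bbaaa.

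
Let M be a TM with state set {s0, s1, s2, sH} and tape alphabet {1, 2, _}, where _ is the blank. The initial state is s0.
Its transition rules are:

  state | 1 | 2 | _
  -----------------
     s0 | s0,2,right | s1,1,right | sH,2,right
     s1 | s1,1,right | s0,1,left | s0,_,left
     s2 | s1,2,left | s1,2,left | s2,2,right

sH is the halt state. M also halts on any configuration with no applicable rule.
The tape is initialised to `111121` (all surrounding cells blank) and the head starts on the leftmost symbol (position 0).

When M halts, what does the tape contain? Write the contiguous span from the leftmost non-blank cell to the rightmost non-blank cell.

s0 | [1]11121__   read 1 → write 2, move right, go to s0
s0 | 2[1]1121__   read 1 → write 2, move right, go to s0
s0 | 22[1]121__   read 1 → write 2, move right, go to s0
s0 | 222[1]21__   read 1 → write 2, move right, go to s0
s0 | 2222[2]1__   read 2 → write 1, move right, go to s1
s1 | 22221[1]__   read 1 → write 1, move right, go to s1
s1 | 222211[_]_   read _ → write _, move left, go to s0
s0 | 22221[1]__   read 1 → write 2, move right, go to s0
s0 | 222212[_]_   read _ → write 2, move right, go to sH
sH | 2222122[_]
The non-blank tape span at halt is 2222122.

2222122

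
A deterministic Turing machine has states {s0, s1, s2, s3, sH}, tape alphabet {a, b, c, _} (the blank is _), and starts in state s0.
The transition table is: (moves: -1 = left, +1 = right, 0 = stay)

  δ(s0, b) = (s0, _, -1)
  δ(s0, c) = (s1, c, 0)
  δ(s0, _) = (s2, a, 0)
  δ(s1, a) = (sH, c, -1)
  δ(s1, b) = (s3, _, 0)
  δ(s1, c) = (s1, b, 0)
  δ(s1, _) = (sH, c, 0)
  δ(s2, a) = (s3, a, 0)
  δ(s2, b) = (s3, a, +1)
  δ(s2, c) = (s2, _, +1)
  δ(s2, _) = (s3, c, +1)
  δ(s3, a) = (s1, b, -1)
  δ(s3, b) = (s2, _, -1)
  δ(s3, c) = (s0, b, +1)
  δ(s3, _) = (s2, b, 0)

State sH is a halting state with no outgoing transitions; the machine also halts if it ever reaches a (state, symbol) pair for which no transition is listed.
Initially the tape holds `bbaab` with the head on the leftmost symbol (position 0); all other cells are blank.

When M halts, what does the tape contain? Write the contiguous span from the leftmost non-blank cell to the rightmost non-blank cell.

cb_baab

state=s0 head=0 tape=__[b]baab   (s0,b)→(s0,_,-1)
state=s0 head=-1 tape=_[_]_baab   (s0,_)→(s2,a,0)
state=s2 head=-1 tape=_[a]_baab   (s2,a)→(s3,a,0)
state=s3 head=-1 tape=_[a]_baab   (s3,a)→(s1,b,-1)
state=s1 head=-2 tape=[_]b_baab   (s1,_)→(sH,c,0)
state=sH head=-2 tape=[c]b_baab
The non-blank tape span at halt is cb_baab.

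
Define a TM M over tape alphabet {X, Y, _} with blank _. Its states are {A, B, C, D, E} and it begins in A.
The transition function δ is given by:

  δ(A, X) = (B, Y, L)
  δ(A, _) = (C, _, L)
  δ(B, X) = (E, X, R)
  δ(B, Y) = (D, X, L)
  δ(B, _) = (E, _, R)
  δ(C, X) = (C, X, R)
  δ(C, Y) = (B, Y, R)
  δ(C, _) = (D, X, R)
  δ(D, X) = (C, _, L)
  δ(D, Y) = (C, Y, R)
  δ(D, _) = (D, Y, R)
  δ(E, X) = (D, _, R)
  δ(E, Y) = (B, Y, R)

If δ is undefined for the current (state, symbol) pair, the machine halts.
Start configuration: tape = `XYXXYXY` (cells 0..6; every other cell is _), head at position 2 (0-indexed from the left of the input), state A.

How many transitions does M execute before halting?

state=A head=2 tape=_XY[X]XYXY__   (A,X)→(B,Y,L)
state=B head=1 tape=_X[Y]YXYXY__   (B,Y)→(D,X,L)
state=D head=0 tape=_[X]XYXYXY__   (D,X)→(C,_,L)
state=C head=-1 tape=[_]_XYXYXY__   (C,_)→(D,X,R)
state=D head=0 tape=X[_]XYXYXY__   (D,_)→(D,Y,R)
state=D head=1 tape=XY[X]YXYXY__   (D,X)→(C,_,L)
state=C head=0 tape=X[Y]_YXYXY__   (C,Y)→(B,Y,R)
state=B head=1 tape=XY[_]YXYXY__   (B,_)→(E,_,R)
state=E head=2 tape=XY_[Y]XYXY__   (E,Y)→(B,Y,R)
state=B head=3 tape=XY_Y[X]YXY__   (B,X)→(E,X,R)
state=E head=4 tape=XY_YX[Y]XY__   (E,Y)→(B,Y,R)
state=B head=5 tape=XY_YXY[X]Y__   (B,X)→(E,X,R)
state=E head=6 tape=XY_YXYX[Y]__   (E,Y)→(B,Y,R)
state=B head=7 tape=XY_YXYXY[_]_   (B,_)→(E,_,R)
state=E head=8 tape=XY_YXYXY_[_]
M halts after 14 transitions.

14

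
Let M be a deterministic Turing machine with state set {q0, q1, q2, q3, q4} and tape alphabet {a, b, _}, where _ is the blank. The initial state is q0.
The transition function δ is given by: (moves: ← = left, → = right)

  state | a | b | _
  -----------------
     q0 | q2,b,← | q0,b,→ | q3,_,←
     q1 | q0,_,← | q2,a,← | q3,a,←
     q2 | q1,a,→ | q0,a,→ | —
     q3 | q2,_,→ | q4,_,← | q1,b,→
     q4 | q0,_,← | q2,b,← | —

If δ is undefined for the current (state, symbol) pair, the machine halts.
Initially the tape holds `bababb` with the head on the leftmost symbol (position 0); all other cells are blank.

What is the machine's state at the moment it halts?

q2

q0 | _[b]ababb_   read b → write b, move →, go to q0
q0 | _b[a]babb_   read a → write b, move ←, go to q2
q2 | _[b]bbabb_   read b → write a, move →, go to q0
q0 | _a[b]babb_   read b → write b, move →, go to q0
q0 | _ab[b]abb_   read b → write b, move →, go to q0
q0 | _abb[a]bb_   read a → write b, move ←, go to q2
q2 | _ab[b]bbb_   read b → write a, move →, go to q0
q0 | _aba[b]bb_   read b → write b, move →, go to q0
q0 | _abab[b]b_   read b → write b, move →, go to q0
q0 | _ababb[b]_   read b → write b, move →, go to q0
q0 | _ababbb[_]   read _ → write _, move ←, go to q3
q3 | _ababb[b]_   read b → write _, move ←, go to q4
q4 | _abab[b]__   read b → write b, move ←, go to q2
q2 | _aba[b]b__   read b → write a, move →, go to q0
q0 | _abaa[b]__   read b → write b, move →, go to q0
q0 | _abaab[_]_   read _ → write _, move ←, go to q3
q3 | _abaa[b]__   read b → write _, move ←, go to q4
q4 | _aba[a]___   read a → write _, move ←, go to q0
q0 | _ab[a]____   read a → write b, move ←, go to q2
q2 | _a[b]b____   read b → write a, move →, go to q0
q0 | _aa[b]____   read b → write b, move →, go to q0
q0 | _aab[_]___   read _ → write _, move ←, go to q3
q3 | _aa[b]____   read b → write _, move ←, go to q4
q4 | _a[a]_____   read a → write _, move ←, go to q0
q0 | _[a]______   read a → write b, move ←, go to q2
q2 | [_]b______
No transition is defined for (q2, _); M halts in state q2.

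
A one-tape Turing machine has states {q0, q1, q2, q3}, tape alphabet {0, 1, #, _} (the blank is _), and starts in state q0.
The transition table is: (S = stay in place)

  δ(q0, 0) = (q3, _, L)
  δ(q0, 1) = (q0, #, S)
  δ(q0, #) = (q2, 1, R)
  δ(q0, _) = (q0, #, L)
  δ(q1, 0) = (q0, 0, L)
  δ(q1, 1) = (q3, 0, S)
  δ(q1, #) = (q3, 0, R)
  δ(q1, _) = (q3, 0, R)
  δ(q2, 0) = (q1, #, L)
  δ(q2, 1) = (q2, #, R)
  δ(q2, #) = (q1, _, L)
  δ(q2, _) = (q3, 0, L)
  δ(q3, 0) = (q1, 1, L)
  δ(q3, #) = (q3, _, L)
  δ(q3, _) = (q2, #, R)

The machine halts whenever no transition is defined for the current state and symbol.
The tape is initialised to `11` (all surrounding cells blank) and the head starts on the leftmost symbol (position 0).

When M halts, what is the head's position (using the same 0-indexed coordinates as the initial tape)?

0

state=q0 head=0 tape=[1]1_   (q0,1)→(q0,#,S)
state=q0 head=0 tape=[#]1_   (q0,#)→(q2,1,R)
state=q2 head=1 tape=1[1]_   (q2,1)→(q2,#,R)
state=q2 head=2 tape=1#[_]   (q2,_)→(q3,0,L)
state=q3 head=1 tape=1[#]0   (q3,#)→(q3,_,L)
state=q3 head=0 tape=[1]_0
At halt the head is at cell 0.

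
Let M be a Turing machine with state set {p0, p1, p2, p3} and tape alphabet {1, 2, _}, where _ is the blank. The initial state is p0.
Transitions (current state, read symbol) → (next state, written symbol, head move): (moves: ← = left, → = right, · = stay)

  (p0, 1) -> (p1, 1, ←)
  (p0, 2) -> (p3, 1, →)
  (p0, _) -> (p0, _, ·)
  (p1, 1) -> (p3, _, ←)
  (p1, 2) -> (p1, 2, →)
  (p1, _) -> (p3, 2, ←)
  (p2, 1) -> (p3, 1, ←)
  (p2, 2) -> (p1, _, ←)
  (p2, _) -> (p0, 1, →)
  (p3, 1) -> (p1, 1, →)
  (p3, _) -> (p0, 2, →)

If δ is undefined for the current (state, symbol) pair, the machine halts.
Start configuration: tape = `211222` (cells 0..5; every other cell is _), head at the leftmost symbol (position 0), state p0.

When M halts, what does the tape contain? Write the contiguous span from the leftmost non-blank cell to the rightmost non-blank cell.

p0 | [2]11222_   read 2 → write 1, move →, go to p3
p3 | 1[1]1222_   read 1 → write 1, move →, go to p1
p1 | 11[1]222_   read 1 → write _, move ←, go to p3
p3 | 1[1]_222_   read 1 → write 1, move →, go to p1
p1 | 11[_]222_   read _ → write 2, move ←, go to p3
p3 | 1[1]2222_   read 1 → write 1, move →, go to p1
p1 | 11[2]222_   read 2 → write 2, move →, go to p1
p1 | 112[2]22_   read 2 → write 2, move →, go to p1
p1 | 1122[2]2_   read 2 → write 2, move →, go to p1
p1 | 11222[2]_   read 2 → write 2, move →, go to p1
p1 | 112222[_]   read _ → write 2, move ←, go to p3
p3 | 11222[2]2
The non-blank tape span at halt is 1122222.

1122222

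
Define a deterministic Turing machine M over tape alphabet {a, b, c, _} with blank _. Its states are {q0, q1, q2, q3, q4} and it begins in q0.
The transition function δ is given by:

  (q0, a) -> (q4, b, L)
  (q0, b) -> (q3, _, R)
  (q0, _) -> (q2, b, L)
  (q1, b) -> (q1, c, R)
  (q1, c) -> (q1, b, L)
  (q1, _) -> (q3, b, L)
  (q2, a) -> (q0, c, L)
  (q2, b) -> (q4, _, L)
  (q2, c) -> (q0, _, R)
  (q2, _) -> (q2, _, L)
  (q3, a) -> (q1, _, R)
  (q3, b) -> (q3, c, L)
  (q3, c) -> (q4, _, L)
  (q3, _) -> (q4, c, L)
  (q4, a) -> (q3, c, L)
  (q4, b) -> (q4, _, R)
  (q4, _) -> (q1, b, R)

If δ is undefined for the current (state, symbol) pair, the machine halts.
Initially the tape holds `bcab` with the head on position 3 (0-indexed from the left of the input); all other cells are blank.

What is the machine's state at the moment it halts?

state=q0 head=3 tape=bca[b]__   (q0,b)→(q3,_,R)
state=q3 head=4 tape=bca_[_]_   (q3,_)→(q4,c,L)
state=q4 head=3 tape=bca[_]c_   (q4,_)→(q1,b,R)
state=q1 head=4 tape=bcab[c]_   (q1,c)→(q1,b,L)
state=q1 head=3 tape=bca[b]b_   (q1,b)→(q1,c,R)
state=q1 head=4 tape=bcac[b]_   (q1,b)→(q1,c,R)
state=q1 head=5 tape=bcacc[_]   (q1,_)→(q3,b,L)
state=q3 head=4 tape=bcac[c]b   (q3,c)→(q4,_,L)
state=q4 head=3 tape=bca[c]_b
No transition is defined for (q4, c); M halts in state q4.

q4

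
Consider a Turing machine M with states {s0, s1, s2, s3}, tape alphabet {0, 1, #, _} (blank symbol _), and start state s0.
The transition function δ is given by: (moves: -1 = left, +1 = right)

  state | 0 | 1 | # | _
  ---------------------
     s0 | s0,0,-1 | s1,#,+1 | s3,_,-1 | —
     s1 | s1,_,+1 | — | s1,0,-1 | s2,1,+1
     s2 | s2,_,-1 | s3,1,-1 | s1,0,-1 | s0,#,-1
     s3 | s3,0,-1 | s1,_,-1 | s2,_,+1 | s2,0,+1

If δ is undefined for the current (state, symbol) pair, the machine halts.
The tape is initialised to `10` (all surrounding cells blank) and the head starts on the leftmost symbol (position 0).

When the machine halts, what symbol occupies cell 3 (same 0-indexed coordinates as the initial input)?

state=s0 head=0 tape=___[1]0__   (s0,1)→(s1,#,+1)
state=s1 head=1 tape=___#[0]__   (s1,0)→(s1,_,+1)
state=s1 head=2 tape=___#_[_]_   (s1,_)→(s2,1,+1)
state=s2 head=3 tape=___#_1[_]   (s2,_)→(s0,#,-1)
state=s0 head=2 tape=___#_[1]#   (s0,1)→(s1,#,+1)
state=s1 head=3 tape=___#_#[#]   (s1,#)→(s1,0,-1)
state=s1 head=2 tape=___#_[#]0   (s1,#)→(s1,0,-1)
state=s1 head=1 tape=___#[_]00   (s1,_)→(s2,1,+1)
state=s2 head=2 tape=___#1[0]0   (s2,0)→(s2,_,-1)
state=s2 head=1 tape=___#[1]_0   (s2,1)→(s3,1,-1)
state=s3 head=0 tape=___[#]1_0   (s3,#)→(s2,_,+1)
state=s2 head=1 tape=____[1]_0   (s2,1)→(s3,1,-1)
state=s3 head=0 tape=___[_]1_0   (s3,_)→(s2,0,+1)
state=s2 head=1 tape=___0[1]_0   (s2,1)→(s3,1,-1)
state=s3 head=0 tape=___[0]1_0   (s3,0)→(s3,0,-1)
state=s3 head=-1 tape=__[_]01_0   (s3,_)→(s2,0,+1)
state=s2 head=0 tape=__0[0]1_0   (s2,0)→(s2,_,-1)
state=s2 head=-1 tape=__[0]_1_0   (s2,0)→(s2,_,-1)
state=s2 head=-2 tape=_[_]__1_0   (s2,_)→(s0,#,-1)
state=s0 head=-3 tape=[_]#__1_0
Cell 3 holds 0 when M halts.

0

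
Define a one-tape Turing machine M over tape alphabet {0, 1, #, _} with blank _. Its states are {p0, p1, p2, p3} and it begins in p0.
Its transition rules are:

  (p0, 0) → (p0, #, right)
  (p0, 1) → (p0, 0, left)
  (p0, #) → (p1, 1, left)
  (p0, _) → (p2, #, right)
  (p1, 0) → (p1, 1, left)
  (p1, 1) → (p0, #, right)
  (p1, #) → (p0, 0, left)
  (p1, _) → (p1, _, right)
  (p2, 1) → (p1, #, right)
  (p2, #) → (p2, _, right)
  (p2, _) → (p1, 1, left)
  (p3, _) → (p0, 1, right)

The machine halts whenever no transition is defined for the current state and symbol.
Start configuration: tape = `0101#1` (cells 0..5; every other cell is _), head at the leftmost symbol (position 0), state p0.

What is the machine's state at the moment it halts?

p2

state=p0 head=0 tape=_[0]101#1   (p0,0)→(p0,#,right)
state=p0 head=1 tape=_#[1]01#1   (p0,1)→(p0,0,left)
state=p0 head=0 tape=_[#]001#1   (p0,#)→(p1,1,left)
state=p1 head=-1 tape=[_]1001#1   (p1,_)→(p1,_,right)
state=p1 head=0 tape=_[1]001#1   (p1,1)→(p0,#,right)
state=p0 head=1 tape=_#[0]01#1   (p0,0)→(p0,#,right)
state=p0 head=2 tape=_##[0]1#1   (p0,0)→(p0,#,right)
state=p0 head=3 tape=_###[1]#1   (p0,1)→(p0,0,left)
state=p0 head=2 tape=_##[#]0#1   (p0,#)→(p1,1,left)
state=p1 head=1 tape=_#[#]10#1   (p1,#)→(p0,0,left)
state=p0 head=0 tape=_[#]010#1   (p0,#)→(p1,1,left)
state=p1 head=-1 tape=[_]1010#1   (p1,_)→(p1,_,right)
state=p1 head=0 tape=_[1]010#1   (p1,1)→(p0,#,right)
state=p0 head=1 tape=_#[0]10#1   (p0,0)→(p0,#,right)
state=p0 head=2 tape=_##[1]0#1   (p0,1)→(p0,0,left)
state=p0 head=1 tape=_#[#]00#1   (p0,#)→(p1,1,left)
state=p1 head=0 tape=_[#]100#1   (p1,#)→(p0,0,left)
state=p0 head=-1 tape=[_]0100#1   (p0,_)→(p2,#,right)
state=p2 head=0 tape=#[0]100#1
No transition is defined for (p2, 0); M halts in state p2.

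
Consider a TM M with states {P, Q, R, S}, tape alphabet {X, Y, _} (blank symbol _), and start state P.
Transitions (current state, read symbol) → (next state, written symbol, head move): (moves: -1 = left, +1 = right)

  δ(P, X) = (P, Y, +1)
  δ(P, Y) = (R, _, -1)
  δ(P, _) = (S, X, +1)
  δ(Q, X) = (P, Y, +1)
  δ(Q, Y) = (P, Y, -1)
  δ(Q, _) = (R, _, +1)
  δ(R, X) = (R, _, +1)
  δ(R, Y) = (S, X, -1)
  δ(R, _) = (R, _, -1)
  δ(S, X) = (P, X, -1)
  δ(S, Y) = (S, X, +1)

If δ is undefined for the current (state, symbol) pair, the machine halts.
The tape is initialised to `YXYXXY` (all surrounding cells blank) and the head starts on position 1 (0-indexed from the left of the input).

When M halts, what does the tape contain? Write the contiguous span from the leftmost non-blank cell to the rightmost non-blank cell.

P | Y[X]YXXY_   read X → write Y, move +1, go to P
P | YY[Y]XXY_   read Y → write _, move -1, go to R
R | Y[Y]_XXY_   read Y → write X, move -1, go to S
S | [Y]X_XXY_   read Y → write X, move +1, go to S
S | X[X]_XXY_   read X → write X, move -1, go to P
P | [X]X_XXY_   read X → write Y, move +1, go to P
P | Y[X]_XXY_   read X → write Y, move +1, go to P
P | YY[_]XXY_   read _ → write X, move +1, go to S
S | YYX[X]XY_   read X → write X, move -1, go to P
P | YY[X]XXY_   read X → write Y, move +1, go to P
P | YYY[X]XY_   read X → write Y, move +1, go to P
P | YYYY[X]Y_   read X → write Y, move +1, go to P
P | YYYYY[Y]_   read Y → write _, move -1, go to R
R | YYYY[Y]__   read Y → write X, move -1, go to S
S | YYY[Y]X__   read Y → write X, move +1, go to S
S | YYYX[X]__   read X → write X, move -1, go to P
P | YYY[X]X__   read X → write Y, move +1, go to P
P | YYYY[X]__   read X → write Y, move +1, go to P
P | YYYYY[_]_   read _ → write X, move +1, go to S
S | YYYYYX[_]
The non-blank tape span at halt is YYYYYX.

YYYYYX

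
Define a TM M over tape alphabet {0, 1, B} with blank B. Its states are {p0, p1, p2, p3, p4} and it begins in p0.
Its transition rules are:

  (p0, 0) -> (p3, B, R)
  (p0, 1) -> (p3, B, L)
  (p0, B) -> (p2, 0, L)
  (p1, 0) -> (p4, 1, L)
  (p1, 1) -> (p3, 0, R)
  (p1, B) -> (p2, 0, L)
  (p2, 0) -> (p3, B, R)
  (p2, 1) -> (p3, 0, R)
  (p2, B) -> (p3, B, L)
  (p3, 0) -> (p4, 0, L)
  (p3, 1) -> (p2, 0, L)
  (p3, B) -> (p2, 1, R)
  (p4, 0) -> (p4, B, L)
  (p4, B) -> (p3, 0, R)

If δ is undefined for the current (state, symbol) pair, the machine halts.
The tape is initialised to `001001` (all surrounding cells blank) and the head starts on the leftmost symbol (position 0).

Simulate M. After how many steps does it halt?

state=p0 head=0 tape=BB[0]01001   (p0,0)→(p3,B,R)
state=p3 head=1 tape=BBB[0]1001   (p3,0)→(p4,0,L)
state=p4 head=0 tape=BB[B]01001   (p4,B)→(p3,0,R)
state=p3 head=1 tape=BB0[0]1001   (p3,0)→(p4,0,L)
state=p4 head=0 tape=BB[0]01001   (p4,0)→(p4,B,L)
state=p4 head=-1 tape=B[B]B01001   (p4,B)→(p3,0,R)
state=p3 head=0 tape=B0[B]01001   (p3,B)→(p2,1,R)
state=p2 head=1 tape=B01[0]1001   (p2,0)→(p3,B,R)
state=p3 head=2 tape=B01B[1]001   (p3,1)→(p2,0,L)
state=p2 head=1 tape=B01[B]0001   (p2,B)→(p3,B,L)
state=p3 head=0 tape=B0[1]B0001   (p3,1)→(p2,0,L)
state=p2 head=-1 tape=B[0]0B0001   (p2,0)→(p3,B,R)
state=p3 head=0 tape=BB[0]B0001   (p3,0)→(p4,0,L)
state=p4 head=-1 tape=B[B]0B0001   (p4,B)→(p3,0,R)
state=p3 head=0 tape=B0[0]B0001   (p3,0)→(p4,0,L)
state=p4 head=-1 tape=B[0]0B0001   (p4,0)→(p4,B,L)
state=p4 head=-2 tape=[B]B0B0001   (p4,B)→(p3,0,R)
state=p3 head=-1 tape=0[B]0B0001   (p3,B)→(p2,1,R)
state=p2 head=0 tape=01[0]B0001   (p2,0)→(p3,B,R)
state=p3 head=1 tape=01B[B]0001   (p3,B)→(p2,1,R)
state=p2 head=2 tape=01B1[0]001   (p2,0)→(p3,B,R)
state=p3 head=3 tape=01B1B[0]01   (p3,0)→(p4,0,L)
state=p4 head=2 tape=01B1[B]001   (p4,B)→(p3,0,R)
state=p3 head=3 tape=01B10[0]01   (p3,0)→(p4,0,L)
state=p4 head=2 tape=01B1[0]001   (p4,0)→(p4,B,L)
state=p4 head=1 tape=01B[1]B001
M halts after 25 transitions.

25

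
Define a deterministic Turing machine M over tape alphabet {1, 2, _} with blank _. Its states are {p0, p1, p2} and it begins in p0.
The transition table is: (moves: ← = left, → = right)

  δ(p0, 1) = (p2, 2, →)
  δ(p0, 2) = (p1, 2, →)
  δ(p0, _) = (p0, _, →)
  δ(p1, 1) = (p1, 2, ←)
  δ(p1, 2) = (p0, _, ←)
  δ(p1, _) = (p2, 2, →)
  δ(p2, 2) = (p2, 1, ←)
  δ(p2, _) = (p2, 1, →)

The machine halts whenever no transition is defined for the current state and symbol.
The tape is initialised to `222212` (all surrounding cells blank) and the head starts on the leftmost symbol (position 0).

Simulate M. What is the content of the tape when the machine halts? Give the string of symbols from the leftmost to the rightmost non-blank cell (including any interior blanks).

1111212

state=p0 head=0 tape=_[2]22212   (p0,2)→(p1,2,→)
state=p1 head=1 tape=_2[2]2212   (p1,2)→(p0,_,←)
state=p0 head=0 tape=_[2]_2212   (p0,2)→(p1,2,→)
state=p1 head=1 tape=_2[_]2212   (p1,_)→(p2,2,→)
state=p2 head=2 tape=_22[2]212   (p2,2)→(p2,1,←)
state=p2 head=1 tape=_2[2]1212   (p2,2)→(p2,1,←)
state=p2 head=0 tape=_[2]11212   (p2,2)→(p2,1,←)
state=p2 head=-1 tape=[_]111212   (p2,_)→(p2,1,→)
state=p2 head=0 tape=1[1]11212
The non-blank tape span at halt is 1111212.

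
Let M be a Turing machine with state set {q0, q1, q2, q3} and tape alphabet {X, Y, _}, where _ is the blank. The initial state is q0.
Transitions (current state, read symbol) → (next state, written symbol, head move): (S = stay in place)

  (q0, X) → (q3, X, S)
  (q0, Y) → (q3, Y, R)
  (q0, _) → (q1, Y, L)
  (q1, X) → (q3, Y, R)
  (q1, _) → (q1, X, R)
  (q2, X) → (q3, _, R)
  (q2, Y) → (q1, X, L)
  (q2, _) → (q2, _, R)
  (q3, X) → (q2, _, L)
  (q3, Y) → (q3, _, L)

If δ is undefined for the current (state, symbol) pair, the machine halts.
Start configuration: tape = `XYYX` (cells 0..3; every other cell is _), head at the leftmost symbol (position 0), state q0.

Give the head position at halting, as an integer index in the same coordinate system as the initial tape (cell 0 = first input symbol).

4

q0 | _[X]YYX_   read X → write X, move S, go to q3
q3 | _[X]YYX_   read X → write _, move L, go to q2
q2 | [_]_YYX_   read _ → write _, move R, go to q2
q2 | _[_]YYX_   read _ → write _, move R, go to q2
q2 | __[Y]YX_   read Y → write X, move L, go to q1
q1 | _[_]XYX_   read _ → write X, move R, go to q1
q1 | _X[X]YX_   read X → write Y, move R, go to q3
q3 | _XY[Y]X_   read Y → write _, move L, go to q3
q3 | _X[Y]_X_   read Y → write _, move L, go to q3
q3 | _[X]__X_   read X → write _, move L, go to q2
q2 | [_]___X_   read _ → write _, move R, go to q2
q2 | _[_]__X_   read _ → write _, move R, go to q2
q2 | __[_]_X_   read _ → write _, move R, go to q2
q2 | ___[_]X_   read _ → write _, move R, go to q2
q2 | ____[X]_   read X → write _, move R, go to q3
q3 | _____[_]
At halt the head is at cell 4.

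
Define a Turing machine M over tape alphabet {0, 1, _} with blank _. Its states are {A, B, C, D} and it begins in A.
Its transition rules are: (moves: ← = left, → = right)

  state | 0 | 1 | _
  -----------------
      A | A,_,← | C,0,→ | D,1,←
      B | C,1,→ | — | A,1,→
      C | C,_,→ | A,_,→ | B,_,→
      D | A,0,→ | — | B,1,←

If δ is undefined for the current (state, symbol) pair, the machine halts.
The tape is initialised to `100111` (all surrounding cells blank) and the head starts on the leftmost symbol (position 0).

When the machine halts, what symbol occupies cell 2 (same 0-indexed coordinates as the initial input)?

_

A | [1]00111____   read 1 → write 0, move →, go to C
C | 0[0]0111____   read 0 → write _, move →, go to C
C | 0_[0]111____   read 0 → write _, move →, go to C
C | 0__[1]11____   read 1 → write _, move →, go to A
A | 0___[1]1____   read 1 → write 0, move →, go to C
C | 0___0[1]____   read 1 → write _, move →, go to A
A | 0___0_[_]___   read _ → write 1, move ←, go to D
D | 0___0[_]1___   read _ → write 1, move ←, go to B
B | 0___[0]11___   read 0 → write 1, move →, go to C
C | 0___1[1]1___   read 1 → write _, move →, go to A
A | 0___1_[1]___   read 1 → write 0, move →, go to C
C | 0___1_0[_]__   read _ → write _, move →, go to B
B | 0___1_0_[_]_   read _ → write 1, move →, go to A
A | 0___1_0_1[_]   read _ → write 1, move ←, go to D
D | 0___1_0_[1]1
Cell 2 holds _ when M halts.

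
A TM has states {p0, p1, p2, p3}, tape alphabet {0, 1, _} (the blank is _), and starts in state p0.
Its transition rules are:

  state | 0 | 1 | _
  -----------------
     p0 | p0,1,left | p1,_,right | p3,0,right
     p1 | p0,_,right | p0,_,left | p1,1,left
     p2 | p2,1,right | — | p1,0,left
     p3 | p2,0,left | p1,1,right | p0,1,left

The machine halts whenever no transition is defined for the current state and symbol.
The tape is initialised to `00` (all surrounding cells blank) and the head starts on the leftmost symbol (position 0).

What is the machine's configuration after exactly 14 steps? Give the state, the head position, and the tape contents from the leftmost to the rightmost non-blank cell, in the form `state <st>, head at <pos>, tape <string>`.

state=p0 head=0 tape=_[0]0__   (p0,0)→(p0,1,left)
state=p0 head=-1 tape=[_]10__   (p0,_)→(p3,0,right)
state=p3 head=0 tape=0[1]0__   (p3,1)→(p1,1,right)
state=p1 head=1 tape=01[0]__   (p1,0)→(p0,_,right)
state=p0 head=2 tape=01_[_]_   (p0,_)→(p3,0,right)
state=p3 head=3 tape=01_0[_]   (p3,_)→(p0,1,left)
state=p0 head=2 tape=01_[0]1   (p0,0)→(p0,1,left)
state=p0 head=1 tape=01[_]11   (p0,_)→(p3,0,right)
state=p3 head=2 tape=010[1]1   (p3,1)→(p1,1,right)
state=p1 head=3 tape=0101[1]   (p1,1)→(p0,_,left)
state=p0 head=2 tape=010[1]_   (p0,1)→(p1,_,right)
state=p1 head=3 tape=010_[_]   (p1,_)→(p1,1,left)
state=p1 head=2 tape=010[_]1   (p1,_)→(p1,1,left)
state=p1 head=1 tape=01[0]11   (p1,0)→(p0,_,right)
state=p0 head=2 tape=01_[1]1
After 14 steps: state p0, head at 2, tape 01_11.

state p0, head at 2, tape 01_11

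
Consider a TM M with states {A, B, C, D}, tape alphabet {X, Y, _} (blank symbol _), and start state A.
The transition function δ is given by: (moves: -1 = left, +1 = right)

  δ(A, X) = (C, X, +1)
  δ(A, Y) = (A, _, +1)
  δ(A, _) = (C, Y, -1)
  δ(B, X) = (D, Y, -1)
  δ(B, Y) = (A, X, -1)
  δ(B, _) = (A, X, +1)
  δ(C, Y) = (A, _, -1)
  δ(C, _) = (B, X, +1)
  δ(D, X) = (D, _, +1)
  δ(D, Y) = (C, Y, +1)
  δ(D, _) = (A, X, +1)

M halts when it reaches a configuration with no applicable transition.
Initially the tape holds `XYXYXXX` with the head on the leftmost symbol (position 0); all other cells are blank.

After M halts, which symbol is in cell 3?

X

A | [X]YXYXXX   read X → write X, move +1, go to C
C | X[Y]XYXXX   read Y → write _, move -1, go to A
A | [X]_XYXXX   read X → write X, move +1, go to C
C | X[_]XYXXX   read _ → write X, move +1, go to B
B | XX[X]YXXX   read X → write Y, move -1, go to D
D | X[X]YYXXX   read X → write _, move +1, go to D
D | X_[Y]YXXX   read Y → write Y, move +1, go to C
C | X_Y[Y]XXX   read Y → write _, move -1, go to A
A | X_[Y]_XXX   read Y → write _, move +1, go to A
A | X__[_]XXX   read _ → write Y, move -1, go to C
C | X_[_]YXXX   read _ → write X, move +1, go to B
B | X_X[Y]XXX   read Y → write X, move -1, go to A
A | X_[X]XXXX   read X → write X, move +1, go to C
C | X_X[X]XXX
Cell 3 holds X when M halts.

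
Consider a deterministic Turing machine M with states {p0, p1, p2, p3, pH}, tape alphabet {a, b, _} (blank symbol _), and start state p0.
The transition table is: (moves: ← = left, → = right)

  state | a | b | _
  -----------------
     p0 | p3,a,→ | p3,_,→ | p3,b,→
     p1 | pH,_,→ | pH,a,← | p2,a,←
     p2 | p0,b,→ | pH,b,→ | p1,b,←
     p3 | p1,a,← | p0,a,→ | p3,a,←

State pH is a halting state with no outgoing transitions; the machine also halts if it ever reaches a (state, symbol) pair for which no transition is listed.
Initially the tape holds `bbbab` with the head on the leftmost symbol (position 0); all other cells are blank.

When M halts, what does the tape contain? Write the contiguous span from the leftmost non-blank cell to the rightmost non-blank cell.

b_ab

p0 | [b]bbab   read b → write _, move →, go to p3
p3 | _[b]bab   read b → write a, move →, go to p0
p0 | _a[b]ab   read b → write _, move →, go to p3
p3 | _a_[a]b   read a → write a, move ←, go to p1
p1 | _a[_]ab   read _ → write a, move ←, go to p2
p2 | _[a]aab   read a → write b, move →, go to p0
p0 | _b[a]ab   read a → write a, move →, go to p3
p3 | _ba[a]b   read a → write a, move ←, go to p1
p1 | _b[a]ab   read a → write _, move →, go to pH
pH | _b_[a]b
The non-blank tape span at halt is b_ab.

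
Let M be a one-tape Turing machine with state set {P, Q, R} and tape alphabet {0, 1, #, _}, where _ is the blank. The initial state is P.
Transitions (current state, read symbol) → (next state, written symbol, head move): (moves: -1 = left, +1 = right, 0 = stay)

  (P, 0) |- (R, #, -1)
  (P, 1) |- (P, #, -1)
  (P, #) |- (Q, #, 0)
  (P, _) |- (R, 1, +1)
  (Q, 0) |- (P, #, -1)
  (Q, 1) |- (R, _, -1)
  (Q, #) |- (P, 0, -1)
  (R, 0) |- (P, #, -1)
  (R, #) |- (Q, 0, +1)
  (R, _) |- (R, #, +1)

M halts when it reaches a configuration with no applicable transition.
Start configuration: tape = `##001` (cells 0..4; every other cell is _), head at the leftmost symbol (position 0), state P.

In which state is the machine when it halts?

R

P | __[#]#001   read # → write #, move 0, go to Q
Q | __[#]#001   read # → write 0, move -1, go to P
P | _[_]0#001   read _ → write 1, move +1, go to R
R | _1[0]#001   read 0 → write #, move -1, go to P
P | _[1]##001   read 1 → write #, move -1, go to P
P | [_]###001   read _ → write 1, move +1, go to R
R | 1[#]##001   read # → write 0, move +1, go to Q
Q | 10[#]#001   read # → write 0, move -1, go to P
P | 1[0]0#001   read 0 → write #, move -1, go to R
R | [1]#0#001
No transition is defined for (R, 1); M halts in state R.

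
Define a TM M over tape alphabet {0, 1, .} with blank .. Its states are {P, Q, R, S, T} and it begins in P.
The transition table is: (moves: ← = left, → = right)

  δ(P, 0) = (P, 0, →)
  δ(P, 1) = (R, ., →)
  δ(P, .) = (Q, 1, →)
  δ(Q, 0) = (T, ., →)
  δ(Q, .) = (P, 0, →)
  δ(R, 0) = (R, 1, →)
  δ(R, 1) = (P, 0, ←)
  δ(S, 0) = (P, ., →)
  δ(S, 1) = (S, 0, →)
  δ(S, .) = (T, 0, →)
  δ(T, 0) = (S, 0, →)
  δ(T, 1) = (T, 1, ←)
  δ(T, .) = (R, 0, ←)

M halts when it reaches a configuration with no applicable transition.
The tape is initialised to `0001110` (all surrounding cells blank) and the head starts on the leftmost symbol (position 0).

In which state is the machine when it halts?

R

P | [0]001110.   read 0 → write 0, move →, go to P
P | 0[0]01110.   read 0 → write 0, move →, go to P
P | 00[0]1110.   read 0 → write 0, move →, go to P
P | 000[1]110.   read 1 → write ., move →, go to R
R | 000.[1]10.   read 1 → write 0, move ←, go to P
P | 000[.]010.   read . → write 1, move →, go to Q
Q | 0001[0]10.   read 0 → write ., move →, go to T
T | 0001.[1]0.   read 1 → write 1, move ←, go to T
T | 0001[.]10.   read . → write 0, move ←, go to R
R | 000[1]010.   read 1 → write 0, move ←, go to P
P | 00[0]0010.   read 0 → write 0, move →, go to P
P | 000[0]010.   read 0 → write 0, move →, go to P
P | 0000[0]10.   read 0 → write 0, move →, go to P
P | 00000[1]0.   read 1 → write ., move →, go to R
R | 00000.[0].   read 0 → write 1, move →, go to R
R | 00000.1[.]
No transition is defined for (R, .); M halts in state R.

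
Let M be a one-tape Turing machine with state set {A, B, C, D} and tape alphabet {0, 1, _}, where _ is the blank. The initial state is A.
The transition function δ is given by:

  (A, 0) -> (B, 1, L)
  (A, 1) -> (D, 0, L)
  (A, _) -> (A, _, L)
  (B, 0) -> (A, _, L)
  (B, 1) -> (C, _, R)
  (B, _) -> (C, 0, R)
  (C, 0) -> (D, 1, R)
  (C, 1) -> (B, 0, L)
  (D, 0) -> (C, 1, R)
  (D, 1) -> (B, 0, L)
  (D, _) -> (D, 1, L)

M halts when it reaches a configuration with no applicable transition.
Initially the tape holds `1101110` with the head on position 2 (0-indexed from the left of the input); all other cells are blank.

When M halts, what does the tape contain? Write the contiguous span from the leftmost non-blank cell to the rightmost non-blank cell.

state=A head=2 tape=11[0]1110_   (A,0)→(B,1,L)
state=B head=1 tape=1[1]11110_   (B,1)→(C,_,R)
state=C head=2 tape=1_[1]1110_   (C,1)→(B,0,L)
state=B head=1 tape=1[_]01110_   (B,_)→(C,0,R)
state=C head=2 tape=10[0]1110_   (C,0)→(D,1,R)
state=D head=3 tape=101[1]110_   (D,1)→(B,0,L)
state=B head=2 tape=10[1]0110_   (B,1)→(C,_,R)
state=C head=3 tape=10_[0]110_   (C,0)→(D,1,R)
state=D head=4 tape=10_1[1]10_   (D,1)→(B,0,L)
state=B head=3 tape=10_[1]010_   (B,1)→(C,_,R)
state=C head=4 tape=10__[0]10_   (C,0)→(D,1,R)
state=D head=5 tape=10__1[1]0_   (D,1)→(B,0,L)
state=B head=4 tape=10__[1]00_   (B,1)→(C,_,R)
state=C head=5 tape=10___[0]0_   (C,0)→(D,1,R)
state=D head=6 tape=10___1[0]_   (D,0)→(C,1,R)
state=C head=7 tape=10___11[_]
The non-blank tape span at halt is 10___11.

10___11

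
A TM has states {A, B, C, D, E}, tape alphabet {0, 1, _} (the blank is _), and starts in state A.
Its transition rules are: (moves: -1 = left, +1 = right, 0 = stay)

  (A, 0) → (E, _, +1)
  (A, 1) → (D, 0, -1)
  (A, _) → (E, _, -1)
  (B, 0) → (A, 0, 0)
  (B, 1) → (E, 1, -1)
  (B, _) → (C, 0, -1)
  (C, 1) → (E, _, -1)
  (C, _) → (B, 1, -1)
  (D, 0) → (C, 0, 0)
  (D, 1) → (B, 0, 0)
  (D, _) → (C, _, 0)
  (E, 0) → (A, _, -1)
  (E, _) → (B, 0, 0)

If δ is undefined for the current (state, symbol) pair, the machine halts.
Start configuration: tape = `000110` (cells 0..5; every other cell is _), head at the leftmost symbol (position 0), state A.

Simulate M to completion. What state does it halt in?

E

A | _[0]00110   read 0 → write _, move +1, go to E
E | __[0]0110   read 0 → write _, move -1, go to A
A | _[_]_0110   read _ → write _, move -1, go to E
E | [_]__0110   read _ → write 0, move 0, go to B
B | [0]__0110   read 0 → write 0, move 0, go to A
A | [0]__0110   read 0 → write _, move +1, go to E
E | _[_]_0110   read _ → write 0, move 0, go to B
B | _[0]_0110   read 0 → write 0, move 0, go to A
A | _[0]_0110   read 0 → write _, move +1, go to E
E | __[_]0110   read _ → write 0, move 0, go to B
B | __[0]0110   read 0 → write 0, move 0, go to A
A | __[0]0110   read 0 → write _, move +1, go to E
E | ___[0]110   read 0 → write _, move -1, go to A
A | __[_]_110   read _ → write _, move -1, go to E
E | _[_]__110   read _ → write 0, move 0, go to B
B | _[0]__110   read 0 → write 0, move 0, go to A
A | _[0]__110   read 0 → write _, move +1, go to E
E | __[_]_110   read _ → write 0, move 0, go to B
B | __[0]_110   read 0 → write 0, move 0, go to A
A | __[0]_110   read 0 → write _, move +1, go to E
E | ___[_]110   read _ → write 0, move 0, go to B
B | ___[0]110   read 0 → write 0, move 0, go to A
A | ___[0]110   read 0 → write _, move +1, go to E
E | ____[1]10
No transition is defined for (E, 1); M halts in state E.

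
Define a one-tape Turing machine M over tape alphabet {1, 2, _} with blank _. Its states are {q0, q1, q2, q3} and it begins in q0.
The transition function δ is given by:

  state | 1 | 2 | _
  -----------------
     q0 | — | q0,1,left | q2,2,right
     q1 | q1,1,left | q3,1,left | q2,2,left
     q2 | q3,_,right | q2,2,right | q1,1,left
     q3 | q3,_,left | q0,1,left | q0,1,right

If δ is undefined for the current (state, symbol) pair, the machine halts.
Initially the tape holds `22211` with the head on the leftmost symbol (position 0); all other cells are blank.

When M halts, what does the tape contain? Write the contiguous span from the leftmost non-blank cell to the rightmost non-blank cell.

q0 | _[2]2211____   read 2 → write 1, move left, go to q0
q0 | [_]12211____   read _ → write 2, move right, go to q2
q2 | 2[1]2211____   read 1 → write _, move right, go to q3
q3 | 2_[2]211____   read 2 → write 1, move left, go to q0
q0 | 2[_]1211____   read _ → write 2, move right, go to q2
q2 | 22[1]211____   read 1 → write _, move right, go to q3
q3 | 22_[2]11____   read 2 → write 1, move left, go to q0
q0 | 22[_]111____   read _ → write 2, move right, go to q2
q2 | 222[1]11____   read 1 → write _, move right, go to q3
q3 | 222_[1]1____   read 1 → write _, move left, go to q3
q3 | 222[_]_1____   read _ → write 1, move right, go to q0
q0 | 2221[_]1____   read _ → write 2, move right, go to q2
q2 | 22212[1]____   read 1 → write _, move right, go to q3
q3 | 22212_[_]___   read _ → write 1, move right, go to q0
q0 | 22212_1[_]__   read _ → write 2, move right, go to q2
q2 | 22212_12[_]_   read _ → write 1, move left, go to q1
q1 | 22212_1[2]1_   read 2 → write 1, move left, go to q3
q3 | 22212_[1]11_   read 1 → write _, move left, go to q3
q3 | 22212[_]_11_   read _ → write 1, move right, go to q0
q0 | 222121[_]11_   read _ → write 2, move right, go to q2
q2 | 2221212[1]1_   read 1 → write _, move right, go to q3
q3 | 2221212_[1]_   read 1 → write _, move left, go to q3
q3 | 2221212[_]__   read _ → write 1, move right, go to q0
q0 | 22212121[_]_   read _ → write 2, move right, go to q2
q2 | 222121212[_]   read _ → write 1, move left, go to q1
q1 | 22212121[2]1   read 2 → write 1, move left, go to q3
q3 | 2221212[1]11   read 1 → write _, move left, go to q3
q3 | 222121[2]_11   read 2 → write 1, move left, go to q0
q0 | 22212[1]1_11
The non-blank tape span at halt is 2221211_11.

2221211_11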